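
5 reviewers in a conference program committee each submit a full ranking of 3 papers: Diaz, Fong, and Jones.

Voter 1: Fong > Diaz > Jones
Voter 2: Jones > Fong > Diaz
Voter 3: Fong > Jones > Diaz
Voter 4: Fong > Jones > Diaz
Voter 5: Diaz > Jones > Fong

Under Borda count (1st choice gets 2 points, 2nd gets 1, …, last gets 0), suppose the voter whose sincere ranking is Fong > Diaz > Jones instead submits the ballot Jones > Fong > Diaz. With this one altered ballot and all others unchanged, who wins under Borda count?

Jones

Borda totals with the altered ballot: Diaz 2, Fong 6, Jones 7.
The switch changes the winner from Fong to Jones.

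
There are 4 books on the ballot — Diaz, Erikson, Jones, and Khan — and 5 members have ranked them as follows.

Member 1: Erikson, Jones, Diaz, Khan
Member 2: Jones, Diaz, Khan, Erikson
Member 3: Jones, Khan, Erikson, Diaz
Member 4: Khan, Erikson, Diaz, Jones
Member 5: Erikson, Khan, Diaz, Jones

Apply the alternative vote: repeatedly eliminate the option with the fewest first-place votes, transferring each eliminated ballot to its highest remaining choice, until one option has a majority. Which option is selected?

Round 1: Erikson 2, Jones 2, Khan 1, Diaz 0. Diaz has the fewest and is eliminated.
Round 2: Erikson 2, Jones 2, Khan 1. Khan has the fewest and is eliminated.
Round 3: Erikson 3, Jones 2. Erikson has a majority.

Erikson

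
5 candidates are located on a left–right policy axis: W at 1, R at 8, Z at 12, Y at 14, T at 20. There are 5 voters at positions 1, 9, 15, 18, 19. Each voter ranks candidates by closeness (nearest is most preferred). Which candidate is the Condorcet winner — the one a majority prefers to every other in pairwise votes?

With single-peaked preferences on a line, the Condorcet winner is the candidate closest to the median voter.
The median voter (position 15) is closest to Y at 14.
Check: Y vs Z — voters closer to Y: 3 of 5.

Y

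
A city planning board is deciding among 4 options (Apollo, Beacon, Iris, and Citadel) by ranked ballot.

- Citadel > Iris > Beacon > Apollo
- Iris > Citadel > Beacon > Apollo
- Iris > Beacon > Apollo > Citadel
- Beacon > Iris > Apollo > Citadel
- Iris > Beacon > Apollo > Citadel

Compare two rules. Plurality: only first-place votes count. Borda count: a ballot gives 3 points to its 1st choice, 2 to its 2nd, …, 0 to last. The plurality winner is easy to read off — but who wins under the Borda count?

Plurality first-place counts: Apollo 0, Beacon 1, Iris 3, Citadel 1 → Iris.
Borda totals: Apollo 3, Beacon 9, Iris 13, Citadel 5 → Iris.

Iris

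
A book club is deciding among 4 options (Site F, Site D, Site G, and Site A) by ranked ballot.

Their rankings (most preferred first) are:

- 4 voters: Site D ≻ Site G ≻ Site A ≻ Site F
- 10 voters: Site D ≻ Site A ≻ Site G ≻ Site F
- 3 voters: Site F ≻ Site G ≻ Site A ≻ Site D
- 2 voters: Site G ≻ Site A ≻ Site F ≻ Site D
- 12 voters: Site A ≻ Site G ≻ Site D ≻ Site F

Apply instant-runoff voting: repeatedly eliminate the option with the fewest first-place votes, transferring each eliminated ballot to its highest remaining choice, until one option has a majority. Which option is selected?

Site A

Round 1: Site D 14, Site A 12, Site F 3, Site G 2. Site G has the fewest and is eliminated.
Round 2: Site D 14, Site A 14, Site F 3. Site F has the fewest and is eliminated.
Round 3: Site A 17, Site D 14. Site A has a majority.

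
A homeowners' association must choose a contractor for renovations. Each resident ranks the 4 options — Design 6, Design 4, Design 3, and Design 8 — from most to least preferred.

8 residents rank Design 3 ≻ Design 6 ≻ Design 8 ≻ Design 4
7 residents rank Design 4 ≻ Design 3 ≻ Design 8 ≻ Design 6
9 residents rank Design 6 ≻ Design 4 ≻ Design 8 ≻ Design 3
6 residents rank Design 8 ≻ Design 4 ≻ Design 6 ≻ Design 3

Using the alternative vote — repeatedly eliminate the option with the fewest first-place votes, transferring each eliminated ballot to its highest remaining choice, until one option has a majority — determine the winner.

Round 1: Design 6 9, Design 3 8, Design 4 7, Design 8 6. Design 8 has the fewest and is eliminated.
Round 2: Design 4 13, Design 6 9, Design 3 8. Design 3 has the fewest and is eliminated.
Round 3: Design 6 17, Design 4 13. Design 6 has a majority.

Design 6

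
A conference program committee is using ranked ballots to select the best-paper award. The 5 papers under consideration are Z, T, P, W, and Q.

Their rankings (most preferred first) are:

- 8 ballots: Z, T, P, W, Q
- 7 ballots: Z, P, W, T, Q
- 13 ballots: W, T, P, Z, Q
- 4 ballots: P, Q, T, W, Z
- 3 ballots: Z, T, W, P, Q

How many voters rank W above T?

Ballots ranking W above T: 7+13 = 20.
Ballots ranking T above W: 8+4+3 = 15.
So 20 of 35 voters prefer W to T.

20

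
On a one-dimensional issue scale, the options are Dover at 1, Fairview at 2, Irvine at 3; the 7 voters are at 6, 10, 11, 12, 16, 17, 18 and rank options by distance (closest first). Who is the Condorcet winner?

With single-peaked preferences on a line, the Condorcet winner is the candidate closest to the median voter.
The median voter (position 12) is closest to Irvine at 3.
Check: Irvine vs Fairview — voters closer to Irvine: 7 of 7.

Irvine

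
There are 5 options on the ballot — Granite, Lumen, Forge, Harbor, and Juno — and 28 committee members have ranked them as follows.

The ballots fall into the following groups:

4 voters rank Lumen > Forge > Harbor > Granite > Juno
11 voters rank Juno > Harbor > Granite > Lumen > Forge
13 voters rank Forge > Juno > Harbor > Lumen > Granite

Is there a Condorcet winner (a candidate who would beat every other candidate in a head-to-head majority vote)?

Head-to-head results (28 voters total):
Granite vs Lumen: Lumen wins 17–11.
Granite vs Forge: Forge wins 17–11.
Granite vs Harbor: Harbor wins 28–0.
Granite vs Juno: Juno wins 24–4.
Lumen vs Forge: Lumen wins 15–13.
Lumen vs Harbor: Harbor wins 24–4.
Lumen vs Juno: Juno wins 24–4.
Forge vs Harbor: Forge wins 17–11.
Forge vs Juno: Forge wins 17–11.
Harbor vs Juno: Juno wins 24–4.
No candidate beats all others: Lumen beats Forge beats Harbor beats Lumen, a majority cycle.

No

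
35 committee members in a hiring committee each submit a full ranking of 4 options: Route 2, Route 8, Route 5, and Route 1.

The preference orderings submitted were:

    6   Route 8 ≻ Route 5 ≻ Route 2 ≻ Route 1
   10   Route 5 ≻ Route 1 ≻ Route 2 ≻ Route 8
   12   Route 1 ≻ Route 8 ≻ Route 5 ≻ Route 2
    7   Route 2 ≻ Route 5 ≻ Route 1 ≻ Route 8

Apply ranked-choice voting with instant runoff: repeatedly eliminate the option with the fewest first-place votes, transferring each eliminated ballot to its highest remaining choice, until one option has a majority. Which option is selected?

Route 5

Round 1: Route 1 12, Route 5 10, Route 2 7, Route 8 6. Route 8 has the fewest and is eliminated.
Round 2: Route 5 16, Route 1 12, Route 2 7. Route 2 has the fewest and is eliminated.
Round 3: Route 5 23, Route 1 12. Route 5 has a majority.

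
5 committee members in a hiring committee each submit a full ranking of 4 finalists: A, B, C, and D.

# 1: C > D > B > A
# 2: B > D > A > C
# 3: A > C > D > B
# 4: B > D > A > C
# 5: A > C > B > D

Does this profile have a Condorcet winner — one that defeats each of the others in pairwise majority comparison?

No

Head-to-head results (5 voters total):
A vs B: B wins 3–2.
A vs C: A wins 4–1.
A vs D: D wins 3–2.
B vs C: C wins 3–2.
B vs D: B wins 3–2.
C vs D: C wins 3–2.
No candidate beats all others: A beats C beats B beats A, a majority cycle.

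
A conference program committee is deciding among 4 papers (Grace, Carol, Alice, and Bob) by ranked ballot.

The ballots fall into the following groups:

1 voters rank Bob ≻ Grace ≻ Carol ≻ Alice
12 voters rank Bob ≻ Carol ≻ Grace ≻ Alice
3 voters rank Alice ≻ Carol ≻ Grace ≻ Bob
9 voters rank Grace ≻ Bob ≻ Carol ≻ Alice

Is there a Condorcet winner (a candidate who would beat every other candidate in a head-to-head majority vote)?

Yes

Head-to-head results (25 voters total):
Grace vs Carol: Carol wins 15–10.
Grace vs Alice: Grace wins 22–3.
Grace vs Bob: Bob wins 13–12.
Carol vs Alice: Carol wins 22–3.
Carol vs Bob: Bob wins 22–3.
Alice vs Bob: Bob wins 22–3.
Bob beats each rival — Grace (13–12), Carol (22–3), Alice (22–3) — so Bob is the Condorcet winner.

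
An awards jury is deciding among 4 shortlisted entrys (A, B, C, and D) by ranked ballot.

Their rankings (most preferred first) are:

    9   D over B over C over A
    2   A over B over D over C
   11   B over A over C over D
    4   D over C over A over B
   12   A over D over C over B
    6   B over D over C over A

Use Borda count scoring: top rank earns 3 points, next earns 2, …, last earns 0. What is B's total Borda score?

73

Borda scores:
  A: 9·0 + 2·3 + 11·2 + 4·1 + 12·3 + 6·0 = 68
  B: 9·2 + 2·2 + 11·3 + 4·0 + 12·0 + 6·3 = 73
  C: 9·1 + 2·0 + 11·1 + 4·2 + 12·1 + 6·1 = 46
  D: 9·3 + 2·1 + 11·0 + 4·3 + 12·2 + 6·2 = 77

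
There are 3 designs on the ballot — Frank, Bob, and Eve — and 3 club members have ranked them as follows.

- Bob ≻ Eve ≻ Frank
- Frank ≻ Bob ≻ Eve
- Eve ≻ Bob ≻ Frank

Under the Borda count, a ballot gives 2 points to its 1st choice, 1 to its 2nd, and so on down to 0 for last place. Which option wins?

Borda scores:
  Frank: 0 + 2 + 0 = 2
  Bob: 2 + 1 + 1 = 4
  Eve: 1 + 0 + 2 = 3
Bob has the highest total.

Bob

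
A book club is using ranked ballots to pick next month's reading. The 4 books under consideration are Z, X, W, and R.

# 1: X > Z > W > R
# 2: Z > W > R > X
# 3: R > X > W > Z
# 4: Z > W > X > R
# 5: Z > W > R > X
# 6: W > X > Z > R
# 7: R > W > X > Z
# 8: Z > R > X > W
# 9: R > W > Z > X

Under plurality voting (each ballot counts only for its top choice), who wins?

First-place vote totals:
  Z: 4
  X: 1
  W: 1
  R: 3
Z has the most first-place votes.

Z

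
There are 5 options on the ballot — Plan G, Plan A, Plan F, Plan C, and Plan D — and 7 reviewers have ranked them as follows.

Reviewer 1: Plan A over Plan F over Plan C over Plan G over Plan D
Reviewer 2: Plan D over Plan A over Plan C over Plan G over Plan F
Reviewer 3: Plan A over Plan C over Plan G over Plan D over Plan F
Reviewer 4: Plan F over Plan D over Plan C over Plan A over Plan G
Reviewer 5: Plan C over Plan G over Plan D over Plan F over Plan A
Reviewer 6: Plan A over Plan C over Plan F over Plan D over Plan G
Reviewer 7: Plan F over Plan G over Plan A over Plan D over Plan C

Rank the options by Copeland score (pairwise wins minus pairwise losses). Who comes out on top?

Pairwise results:
  Plan G vs Plan A: Plan A wins 5–2.
  Plan G vs Plan F: Plan F wins 4–3.
  Plan G vs Plan C: Plan C wins 6–1.
  Plan G vs Plan D: Plan G wins 4–3.
  Plan A vs Plan F: Plan A wins 4–3.
  Plan A vs Plan C: Plan A wins 5–2.
  Plan A vs Plan D: Plan A wins 4–3.
  Plan F vs Plan C: Plan C wins 4–3.
  Plan F vs Plan D: Plan F wins 4–3.
  Plan C vs Plan D: Plan C wins 4–3.
Copeland scores (wins − losses):
  Plan G: 1 − 3 = -2
  Plan A: 4 − 0 = 4
  Plan F: 2 − 2 = 0
  Plan C: 3 − 1 = 2
  Plan D: 0 − 4 = -4
Plan A has the best Copeland score.

Plan A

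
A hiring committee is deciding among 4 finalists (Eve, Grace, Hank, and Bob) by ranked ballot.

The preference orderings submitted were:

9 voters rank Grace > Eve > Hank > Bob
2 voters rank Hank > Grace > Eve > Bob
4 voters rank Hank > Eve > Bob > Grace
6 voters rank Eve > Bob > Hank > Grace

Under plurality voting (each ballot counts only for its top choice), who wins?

Grace

First-place vote totals:
  Eve: 6
  Grace: 9
  Hank: 6
  Bob: 0
Grace has the most first-place votes.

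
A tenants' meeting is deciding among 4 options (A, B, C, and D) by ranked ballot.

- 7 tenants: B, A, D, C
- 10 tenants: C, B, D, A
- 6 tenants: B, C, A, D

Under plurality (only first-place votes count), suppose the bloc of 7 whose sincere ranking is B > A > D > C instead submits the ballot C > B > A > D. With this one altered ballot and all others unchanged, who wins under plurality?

First-place totals with the altered ballot: A 0, B 6, C 17, D 0.
The switch changes the winner from B to C.

C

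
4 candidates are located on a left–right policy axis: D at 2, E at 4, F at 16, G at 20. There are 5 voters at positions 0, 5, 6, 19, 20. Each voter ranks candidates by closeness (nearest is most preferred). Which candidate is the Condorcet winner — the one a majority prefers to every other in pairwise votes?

With single-peaked preferences on a line, the Condorcet winner is the candidate closest to the median voter.
The median voter (position 6) is closest to E at 4.
Check: E vs D — voters closer to E: 4 of 5.

E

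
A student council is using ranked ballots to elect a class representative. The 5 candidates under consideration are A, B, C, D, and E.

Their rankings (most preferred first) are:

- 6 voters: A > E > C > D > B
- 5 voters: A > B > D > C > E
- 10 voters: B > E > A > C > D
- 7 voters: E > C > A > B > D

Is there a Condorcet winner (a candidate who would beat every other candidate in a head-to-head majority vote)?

Head-to-head results (28 voters total):
A vs B: A wins 18–10.
A vs C: A wins 21–7.
A vs D: A wins 28–0.
A vs E: E wins 17–11.
B vs C: B wins 15–13.
B vs D: B wins 22–6.
B vs E: B wins 15–13.
C vs D: C wins 23–5.
C vs E: E wins 23–5.
D vs E: E wins 23–5.
No candidate beats all others: A beats B beats E beats A, a majority cycle.

No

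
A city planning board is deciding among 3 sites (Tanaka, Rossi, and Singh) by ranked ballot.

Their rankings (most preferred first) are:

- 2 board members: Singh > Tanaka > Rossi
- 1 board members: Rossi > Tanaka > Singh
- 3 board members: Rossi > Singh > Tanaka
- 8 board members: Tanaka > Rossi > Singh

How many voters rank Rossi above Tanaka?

Ballots ranking Rossi above Tanaka: 1+3 = 4.
Ballots ranking Tanaka above Rossi: 2+8 = 10.
So 4 of 14 voters prefer Rossi to Tanaka.

4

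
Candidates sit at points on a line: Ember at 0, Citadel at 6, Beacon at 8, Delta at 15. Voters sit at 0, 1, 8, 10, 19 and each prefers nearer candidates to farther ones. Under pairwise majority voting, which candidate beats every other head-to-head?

With single-peaked preferences on a line, the Condorcet winner is the candidate closest to the median voter.
The median voter (position 8) is closest to Beacon at 8.
Check: Beacon vs Delta — voters closer to Beacon: 4 of 5.

Beacon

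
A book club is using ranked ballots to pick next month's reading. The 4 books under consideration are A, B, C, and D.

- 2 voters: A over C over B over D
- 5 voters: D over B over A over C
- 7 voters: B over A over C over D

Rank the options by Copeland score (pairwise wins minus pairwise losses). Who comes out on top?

B

Pairwise results:
  A vs B: B wins 12–2.
  A vs C: A wins 14–0.
  A vs D: A wins 9–5.
  B vs C: B wins 12–2.
  B vs D: B wins 9–5.
  C vs D: C wins 9–5.
Copeland scores (wins − losses):
  A: 2 − 1 = 1
  B: 3 − 0 = 3
  C: 1 − 2 = -1
  D: 0 − 3 = -3
B has the best Copeland score.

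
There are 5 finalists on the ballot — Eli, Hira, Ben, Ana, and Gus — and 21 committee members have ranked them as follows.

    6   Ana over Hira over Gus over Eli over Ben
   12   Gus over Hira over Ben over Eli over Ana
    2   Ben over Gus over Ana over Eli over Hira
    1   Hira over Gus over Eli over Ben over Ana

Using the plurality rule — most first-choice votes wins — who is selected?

First-place vote totals:
  Eli: 0
  Hira: 1
  Ben: 2
  Ana: 6
  Gus: 12
Gus has the most first-place votes.

Gus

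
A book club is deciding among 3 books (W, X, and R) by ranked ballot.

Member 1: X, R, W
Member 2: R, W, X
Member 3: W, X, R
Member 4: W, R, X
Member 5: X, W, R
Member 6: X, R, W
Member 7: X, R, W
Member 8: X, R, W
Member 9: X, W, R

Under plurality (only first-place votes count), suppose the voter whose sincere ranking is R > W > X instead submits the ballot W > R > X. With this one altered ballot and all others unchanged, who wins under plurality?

First-place totals with the altered ballot: W 3, X 6, R 0.
The winner is unchanged: still X.

X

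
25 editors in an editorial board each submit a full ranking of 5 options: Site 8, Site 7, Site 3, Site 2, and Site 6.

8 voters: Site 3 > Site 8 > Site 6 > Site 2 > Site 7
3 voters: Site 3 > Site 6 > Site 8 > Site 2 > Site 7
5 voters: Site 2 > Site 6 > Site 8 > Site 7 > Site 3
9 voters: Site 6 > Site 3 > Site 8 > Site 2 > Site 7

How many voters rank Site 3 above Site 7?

20

Ballots ranking Site 3 above Site 7: 8+3+9 = 20.
Ballots ranking Site 7 above Site 3: 5.
So 20 of 25 voters prefer Site 3 to Site 7.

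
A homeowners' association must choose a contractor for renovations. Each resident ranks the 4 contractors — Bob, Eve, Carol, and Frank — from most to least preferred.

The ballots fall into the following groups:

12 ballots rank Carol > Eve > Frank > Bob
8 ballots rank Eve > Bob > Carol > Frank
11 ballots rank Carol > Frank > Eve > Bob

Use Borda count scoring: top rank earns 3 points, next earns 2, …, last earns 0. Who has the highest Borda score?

Carol

Borda scores:
  Bob: 12·0 + 8·2 + 11·0 = 16
  Eve: 12·2 + 8·3 + 11·1 = 59
  Carol: 12·3 + 8·1 + 11·3 = 77
  Frank: 12·1 + 8·0 + 11·2 = 34
Carol has the highest total.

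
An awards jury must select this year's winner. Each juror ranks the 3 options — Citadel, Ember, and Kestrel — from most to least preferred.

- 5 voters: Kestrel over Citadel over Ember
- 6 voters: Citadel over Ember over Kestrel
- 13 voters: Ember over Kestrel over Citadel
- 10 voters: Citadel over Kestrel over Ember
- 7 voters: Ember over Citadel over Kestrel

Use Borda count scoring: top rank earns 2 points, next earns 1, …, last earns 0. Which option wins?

Ember

Borda scores:
  Citadel: 5·1 + 6·2 + 13·0 + 10·2 + 7·1 = 44
  Ember: 5·0 + 6·1 + 13·2 + 10·0 + 7·2 = 46
  Kestrel: 5·2 + 6·0 + 13·1 + 10·1 + 7·0 = 33
Ember has the highest total.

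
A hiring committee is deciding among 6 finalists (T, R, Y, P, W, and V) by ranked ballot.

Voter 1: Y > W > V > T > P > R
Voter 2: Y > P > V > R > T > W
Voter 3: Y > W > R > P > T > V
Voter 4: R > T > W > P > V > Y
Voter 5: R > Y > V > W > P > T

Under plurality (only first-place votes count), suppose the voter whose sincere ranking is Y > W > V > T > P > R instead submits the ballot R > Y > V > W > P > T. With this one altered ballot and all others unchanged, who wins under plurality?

R

First-place totals with the altered ballot: T 0, R 3, Y 2, P 0, W 0, V 0.
The switch changes the winner from Y to R.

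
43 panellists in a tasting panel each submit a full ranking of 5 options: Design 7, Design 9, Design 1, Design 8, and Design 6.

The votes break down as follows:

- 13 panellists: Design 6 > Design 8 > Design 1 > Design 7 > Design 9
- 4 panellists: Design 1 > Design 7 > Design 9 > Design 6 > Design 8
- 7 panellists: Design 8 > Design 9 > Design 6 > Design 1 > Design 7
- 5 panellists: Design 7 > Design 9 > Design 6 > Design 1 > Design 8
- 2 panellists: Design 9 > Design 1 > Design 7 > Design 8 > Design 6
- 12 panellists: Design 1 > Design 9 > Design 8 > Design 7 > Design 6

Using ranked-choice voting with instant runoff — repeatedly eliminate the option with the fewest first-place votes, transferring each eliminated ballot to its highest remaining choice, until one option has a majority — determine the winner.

Round 1: Design 1 16, Design 6 13, Design 8 7, Design 7 5, Design 9 2. Design 9 has the fewest and is eliminated.
Round 2: Design 1 18, Design 6 13, Design 8 7, Design 7 5. Design 7 has the fewest and is eliminated.
Round 3: Design 1 18, Design 6 18, Design 8 7. Design 8 has the fewest and is eliminated.
Round 4: Design 6 25, Design 1 18. Design 6 has a majority.

Design 6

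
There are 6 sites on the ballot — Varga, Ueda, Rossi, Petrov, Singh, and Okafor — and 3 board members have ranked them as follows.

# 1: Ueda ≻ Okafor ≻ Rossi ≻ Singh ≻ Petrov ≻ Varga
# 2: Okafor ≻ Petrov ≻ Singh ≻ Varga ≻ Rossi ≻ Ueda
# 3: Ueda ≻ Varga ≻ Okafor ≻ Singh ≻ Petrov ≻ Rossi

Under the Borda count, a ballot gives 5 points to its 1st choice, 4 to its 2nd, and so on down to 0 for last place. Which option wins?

Borda scores:
  Varga: 0 + 2 + 4 = 6
  Ueda: 5 + 0 + 5 = 10
  Rossi: 3 + 1 + 0 = 4
  Petrov: 1 + 4 + 1 = 6
  Singh: 2 + 3 + 2 = 7
  Okafor: 4 + 5 + 3 = 12
Okafor has the highest total.

Okafor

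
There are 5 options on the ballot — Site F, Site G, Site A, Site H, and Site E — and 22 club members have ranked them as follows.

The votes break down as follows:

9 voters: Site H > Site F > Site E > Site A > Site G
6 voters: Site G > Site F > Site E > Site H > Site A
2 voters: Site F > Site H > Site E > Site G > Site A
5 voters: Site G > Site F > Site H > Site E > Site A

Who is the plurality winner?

Site G

First-place vote totals:
  Site F: 2
  Site G: 11
  Site A: 0
  Site H: 9
  Site E: 0
Site G has the most first-place votes.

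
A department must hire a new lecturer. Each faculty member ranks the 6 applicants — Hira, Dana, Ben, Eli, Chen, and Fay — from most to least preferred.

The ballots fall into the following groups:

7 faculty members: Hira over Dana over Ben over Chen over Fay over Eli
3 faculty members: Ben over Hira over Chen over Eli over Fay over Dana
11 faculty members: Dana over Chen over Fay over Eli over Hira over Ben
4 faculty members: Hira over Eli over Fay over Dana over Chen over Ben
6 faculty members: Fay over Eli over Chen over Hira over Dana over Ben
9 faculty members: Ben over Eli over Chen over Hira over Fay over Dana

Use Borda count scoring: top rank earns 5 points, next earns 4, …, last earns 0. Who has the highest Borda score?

Chen

Borda scores:
  Hira: 7·5 + 3·4 + 11·1 + 4·5 + 6·2 + 9·2 = 108
  Dana: 7·4 + 3·0 + 11·5 + 4·2 + 6·1 + 9·0 = 97
  Ben: 7·3 + 3·5 + 11·0 + 4·0 + 6·0 + 9·5 = 81
  Eli: 7·0 + 3·2 + 11·2 + 4·4 + 6·4 + 9·4 = 104
  Chen: 7·2 + 3·3 + 11·4 + 4·1 + 6·3 + 9·3 = 116
  Fay: 7·1 + 3·1 + 11·3 + 4·3 + 6·5 + 9·1 = 94
Chen has the highest total.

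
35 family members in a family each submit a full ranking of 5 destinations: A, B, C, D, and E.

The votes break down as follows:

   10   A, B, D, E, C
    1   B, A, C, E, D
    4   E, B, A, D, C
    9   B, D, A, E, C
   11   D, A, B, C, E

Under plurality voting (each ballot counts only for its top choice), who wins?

First-place vote totals:
  A: 10
  B: 10
  C: 0
  D: 11
  E: 4
D has the most first-place votes.

D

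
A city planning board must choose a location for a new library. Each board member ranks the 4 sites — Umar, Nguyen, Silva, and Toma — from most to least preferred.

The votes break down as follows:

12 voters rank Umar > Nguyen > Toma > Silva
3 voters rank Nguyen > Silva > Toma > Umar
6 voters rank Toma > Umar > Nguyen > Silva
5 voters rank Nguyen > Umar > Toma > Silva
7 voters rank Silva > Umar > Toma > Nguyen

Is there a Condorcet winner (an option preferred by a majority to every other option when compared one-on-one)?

Head-to-head results (33 voters total):
Umar vs Nguyen: Umar wins 25–8.
Umar vs Silva: Umar wins 23–10.
Umar vs Toma: Umar wins 24–9.
Nguyen vs Silva: Nguyen wins 26–7.
Nguyen vs Toma: Nguyen wins 20–13.
Silva vs Toma: Toma wins 23–10.
Umar beats each rival — Nguyen (25–8), Silva (23–10), Toma (24–9) — so Umar is the Condorcet winner.

Yes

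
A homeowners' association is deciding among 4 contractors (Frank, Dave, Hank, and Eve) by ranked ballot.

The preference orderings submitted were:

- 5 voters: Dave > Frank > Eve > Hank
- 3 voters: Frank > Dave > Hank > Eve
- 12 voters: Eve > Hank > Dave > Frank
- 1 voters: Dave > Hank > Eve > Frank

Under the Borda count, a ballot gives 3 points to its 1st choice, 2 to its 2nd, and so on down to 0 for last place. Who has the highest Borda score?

Eve

Borda scores:
  Frank: 5·2 + 3·3 + 12·0 + 0 = 19
  Dave: 5·3 + 3·2 + 12·1 + 3 = 36
  Hank: 5·0 + 3·1 + 12·2 + 2 = 29
  Eve: 5·1 + 3·0 + 12·3 + 1 = 42
Eve has the highest total.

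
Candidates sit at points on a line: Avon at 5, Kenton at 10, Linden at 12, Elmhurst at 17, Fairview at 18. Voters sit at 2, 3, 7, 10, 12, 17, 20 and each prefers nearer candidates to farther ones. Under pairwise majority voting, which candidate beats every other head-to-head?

With single-peaked preferences on a line, the Condorcet winner is the candidate closest to the median voter.
The median voter (position 10) is closest to Kenton at 10.
Check: Kenton vs Avon — voters closer to Kenton: 4 of 7.

Kenton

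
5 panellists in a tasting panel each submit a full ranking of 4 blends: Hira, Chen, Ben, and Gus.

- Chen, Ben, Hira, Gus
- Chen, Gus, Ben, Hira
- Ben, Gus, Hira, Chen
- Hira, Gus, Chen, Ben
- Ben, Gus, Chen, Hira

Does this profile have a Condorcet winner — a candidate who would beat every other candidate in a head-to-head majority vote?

Head-to-head results (5 voters total):
Hira vs Chen: Chen wins 3–2.
Hira vs Ben: Ben wins 4–1.
Hira vs Gus: Gus wins 3–2.
Chen vs Ben: Chen wins 3–2.
Chen vs Gus: Gus wins 3–2.
Ben vs Gus: Ben wins 3–2.
No candidate beats all others: Chen beats Ben beats Gus beats Chen, a majority cycle.

No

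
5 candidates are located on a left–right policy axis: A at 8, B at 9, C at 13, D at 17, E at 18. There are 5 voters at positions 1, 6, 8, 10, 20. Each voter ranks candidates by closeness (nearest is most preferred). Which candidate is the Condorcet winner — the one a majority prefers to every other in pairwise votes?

A

With single-peaked preferences on a line, the Condorcet winner is the candidate closest to the median voter.
The median voter (position 8) is closest to A at 8.
Check: A vs C — voters closer to A: 4 of 5.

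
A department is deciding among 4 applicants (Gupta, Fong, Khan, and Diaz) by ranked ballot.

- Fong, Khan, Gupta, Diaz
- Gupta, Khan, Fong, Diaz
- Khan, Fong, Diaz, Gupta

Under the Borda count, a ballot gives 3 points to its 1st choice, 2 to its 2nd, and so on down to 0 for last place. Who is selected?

Khan

Borda scores:
  Gupta: 1 + 3 + 0 = 4
  Fong: 3 + 1 + 2 = 6
  Khan: 2 + 2 + 3 = 7
  Diaz: 0 + 0 + 1 = 1
Khan has the highest total.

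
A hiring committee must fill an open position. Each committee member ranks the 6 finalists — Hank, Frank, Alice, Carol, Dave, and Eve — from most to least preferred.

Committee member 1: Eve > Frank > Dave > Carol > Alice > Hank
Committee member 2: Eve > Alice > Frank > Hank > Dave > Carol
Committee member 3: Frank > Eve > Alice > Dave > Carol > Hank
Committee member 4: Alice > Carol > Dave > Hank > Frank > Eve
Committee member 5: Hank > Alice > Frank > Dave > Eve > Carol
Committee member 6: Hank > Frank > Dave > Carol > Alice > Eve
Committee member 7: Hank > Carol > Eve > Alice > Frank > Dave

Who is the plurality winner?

First-place vote totals:
  Hank: 3
  Frank: 1
  Alice: 1
  Carol: 0
  Dave: 0
  Eve: 2
Hank has the most first-place votes.

Hank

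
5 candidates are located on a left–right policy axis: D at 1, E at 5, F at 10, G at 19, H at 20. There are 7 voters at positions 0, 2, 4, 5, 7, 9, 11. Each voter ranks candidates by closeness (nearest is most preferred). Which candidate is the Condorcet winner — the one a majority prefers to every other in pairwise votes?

E

With single-peaked preferences on a line, the Condorcet winner is the candidate closest to the median voter.
The median voter (position 5) is closest to E at 5.
Check: E vs F — voters closer to E: 5 of 7.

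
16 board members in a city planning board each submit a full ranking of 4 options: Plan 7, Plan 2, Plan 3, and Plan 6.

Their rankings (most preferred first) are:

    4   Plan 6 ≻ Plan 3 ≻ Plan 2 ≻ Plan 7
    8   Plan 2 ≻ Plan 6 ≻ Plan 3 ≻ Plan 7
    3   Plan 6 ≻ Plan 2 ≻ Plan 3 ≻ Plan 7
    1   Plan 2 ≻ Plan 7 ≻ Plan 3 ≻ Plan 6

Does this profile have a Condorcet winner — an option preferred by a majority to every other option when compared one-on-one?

Yes

Head-to-head results (16 voters total):
Plan 7 vs Plan 2: Plan 2 wins 16–0.
Plan 7 vs Plan 3: Plan 3 wins 15–1.
Plan 7 vs Plan 6: Plan 6 wins 15–1.
Plan 2 vs Plan 3: Plan 2 wins 12–4.
Plan 2 vs Plan 6: Plan 2 wins 9–7.
Plan 3 vs Plan 6: Plan 6 wins 15–1.
Plan 2 beats each rival — Plan 7 (16–0), Plan 3 (12–4), Plan 6 (9–7) — so Plan 2 is the Condorcet winner.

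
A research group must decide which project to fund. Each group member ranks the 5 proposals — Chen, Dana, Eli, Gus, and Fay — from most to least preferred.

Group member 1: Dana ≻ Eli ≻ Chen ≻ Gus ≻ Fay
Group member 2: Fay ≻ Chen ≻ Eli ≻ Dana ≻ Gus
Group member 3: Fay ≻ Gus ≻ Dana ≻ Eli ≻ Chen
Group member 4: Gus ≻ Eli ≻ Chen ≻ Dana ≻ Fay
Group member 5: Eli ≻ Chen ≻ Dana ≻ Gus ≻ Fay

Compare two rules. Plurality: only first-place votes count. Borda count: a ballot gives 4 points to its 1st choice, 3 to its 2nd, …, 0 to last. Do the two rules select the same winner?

Plurality first-place counts: Chen 0, Dana 1, Eli 1, Gus 1, Fay 2 → Fay.
Borda totals: Chen 10, Dana 10, Eli 13, Gus 9, Fay 8 → Eli.
The two rules disagree: plurality picks Fay, Borda picks Eli.

No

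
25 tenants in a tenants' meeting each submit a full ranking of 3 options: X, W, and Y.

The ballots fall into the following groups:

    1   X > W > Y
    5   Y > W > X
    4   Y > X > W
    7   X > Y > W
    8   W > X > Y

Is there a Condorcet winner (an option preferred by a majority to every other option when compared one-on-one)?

No

Head-to-head results (25 voters total):
X vs W: W wins 13–12.
X vs Y: X wins 16–9.
W vs Y: Y wins 16–9.
No candidate beats all others: X beats Y beats W beats X, a majority cycle.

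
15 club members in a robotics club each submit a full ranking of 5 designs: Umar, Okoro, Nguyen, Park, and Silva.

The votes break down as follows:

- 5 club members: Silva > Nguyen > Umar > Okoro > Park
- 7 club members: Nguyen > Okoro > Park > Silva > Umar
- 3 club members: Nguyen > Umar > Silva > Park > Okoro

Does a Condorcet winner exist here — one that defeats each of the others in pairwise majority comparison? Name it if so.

Head-to-head results (15 voters total):
Umar vs Okoro: Umar wins 8–7.
Umar vs Nguyen: Nguyen wins 15–0.
Umar vs Park: Umar wins 8–7.
Umar vs Silva: Silva wins 12–3.
Okoro vs Nguyen: Nguyen wins 15–0.
Okoro vs Park: Okoro wins 12–3.
Okoro vs Silva: Silva wins 8–7.
Nguyen vs Park: Nguyen wins 15–0.
Nguyen vs Silva: Nguyen wins 10–5.
Park vs Silva: Silva wins 8–7.
Nguyen beats each rival — Umar (15–0), Okoro (15–0), Park (15–0), Silva (10–5) — so Nguyen is the Condorcet winner.

Nguyen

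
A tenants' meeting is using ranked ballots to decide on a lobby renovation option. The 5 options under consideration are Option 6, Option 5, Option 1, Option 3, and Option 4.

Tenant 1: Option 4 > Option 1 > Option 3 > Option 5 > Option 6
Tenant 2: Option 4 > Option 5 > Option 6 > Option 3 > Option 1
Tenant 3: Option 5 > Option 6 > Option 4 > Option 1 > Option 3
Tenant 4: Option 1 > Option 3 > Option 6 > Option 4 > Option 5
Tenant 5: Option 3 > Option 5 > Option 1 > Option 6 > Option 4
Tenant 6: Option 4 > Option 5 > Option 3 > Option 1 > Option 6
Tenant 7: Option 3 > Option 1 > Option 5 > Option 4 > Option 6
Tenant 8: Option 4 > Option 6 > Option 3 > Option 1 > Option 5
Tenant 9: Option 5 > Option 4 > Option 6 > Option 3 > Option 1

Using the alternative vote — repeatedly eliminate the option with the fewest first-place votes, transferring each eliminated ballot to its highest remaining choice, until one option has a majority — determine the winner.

Option 4

Round 1: Option 4 4, Option 5 2, Option 3 2, Option 1 1, Option 6 0. Option 6 has the fewest and is eliminated.
Round 2: Option 4 4, Option 5 2, Option 3 2, Option 1 1. Option 1 has the fewest and is eliminated.
Round 3: Option 4 4, Option 3 3, Option 5 2. Option 5 has the fewest and is eliminated.
Round 4: Option 4 6, Option 3 3. Option 4 has a majority.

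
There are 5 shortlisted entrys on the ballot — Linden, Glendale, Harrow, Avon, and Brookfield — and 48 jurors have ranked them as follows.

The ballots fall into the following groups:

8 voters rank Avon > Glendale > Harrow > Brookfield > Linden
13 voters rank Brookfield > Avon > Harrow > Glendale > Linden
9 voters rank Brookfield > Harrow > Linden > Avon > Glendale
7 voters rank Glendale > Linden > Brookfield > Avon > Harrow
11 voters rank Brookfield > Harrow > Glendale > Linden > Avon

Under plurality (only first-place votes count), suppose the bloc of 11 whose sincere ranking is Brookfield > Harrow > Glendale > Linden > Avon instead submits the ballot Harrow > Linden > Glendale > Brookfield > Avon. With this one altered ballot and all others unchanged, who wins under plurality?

First-place totals with the altered ballot: Linden 0, Glendale 7, Harrow 11, Avon 8, Brookfield 22.
The winner is unchanged: still Brookfield.

Brookfield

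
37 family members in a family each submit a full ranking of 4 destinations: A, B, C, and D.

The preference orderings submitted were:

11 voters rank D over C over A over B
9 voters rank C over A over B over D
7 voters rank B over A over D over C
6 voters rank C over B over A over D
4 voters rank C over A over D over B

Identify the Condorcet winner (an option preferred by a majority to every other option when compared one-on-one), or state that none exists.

C

Head-to-head results (37 voters total):
A vs B: A wins 24–13.
A vs C: C wins 30–7.
A vs D: A wins 26–11.
B vs C: C wins 30–7.
B vs D: B wins 22–15.
C vs D: C wins 19–18.
C beats each rival — A (30–7), B (30–7), D (19–18) — so C is the Condorcet winner.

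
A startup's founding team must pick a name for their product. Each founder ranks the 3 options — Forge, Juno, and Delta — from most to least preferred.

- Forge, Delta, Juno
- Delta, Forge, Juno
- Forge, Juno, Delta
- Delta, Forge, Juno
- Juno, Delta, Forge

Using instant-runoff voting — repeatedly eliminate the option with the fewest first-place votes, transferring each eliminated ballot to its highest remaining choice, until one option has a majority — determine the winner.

Delta

Round 1: Forge 2, Delta 2, Juno 1. Juno has the fewest and is eliminated.
Round 2: Delta 3, Forge 2. Delta has a majority.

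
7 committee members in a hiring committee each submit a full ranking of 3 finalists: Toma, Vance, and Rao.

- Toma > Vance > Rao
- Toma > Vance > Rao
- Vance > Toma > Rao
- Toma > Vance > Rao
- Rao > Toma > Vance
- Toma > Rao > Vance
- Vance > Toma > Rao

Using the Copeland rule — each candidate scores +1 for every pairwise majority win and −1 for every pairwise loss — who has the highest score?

Pairwise results:
  Toma vs Vance: Toma wins 5–2.
  Toma vs Rao: Toma wins 6–1.
  Vance vs Rao: Vance wins 5–2.
Copeland scores (wins − losses):
  Toma: 2 − 0 = 2
  Vance: 1 − 1 = 0
  Rao: 0 − 2 = -2
Toma has the best Copeland score.

Toma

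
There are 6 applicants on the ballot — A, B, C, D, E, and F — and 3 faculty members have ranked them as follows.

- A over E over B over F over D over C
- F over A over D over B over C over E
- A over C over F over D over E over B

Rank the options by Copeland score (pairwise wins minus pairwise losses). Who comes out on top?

Pairwise results:
  A vs B: A wins 3–0.
  A vs C: A wins 3–0.
  A vs D: A wins 3–0.
  A vs E: A wins 3–0.
  A vs F: A wins 2–1.
  B vs C: B wins 2–1.
  B vs D: D wins 2–1.
  B vs E: E wins 2–1.
  B vs F: F wins 2–1.
  C vs D: D wins 2–1.
  C vs E: C wins 2–1.
  C vs F: F wins 2–1.
  D vs E: D wins 2–1.
  D vs F: F wins 3–0.
  E vs F: F wins 2–1.
Copeland scores (wins − losses):
  A: 5 − 0 = 5
  B: 1 − 4 = -3
  C: 1 − 4 = -3
  D: 3 − 2 = 1
  E: 1 − 4 = -3
  F: 4 − 1 = 3
A has the best Copeland score.

A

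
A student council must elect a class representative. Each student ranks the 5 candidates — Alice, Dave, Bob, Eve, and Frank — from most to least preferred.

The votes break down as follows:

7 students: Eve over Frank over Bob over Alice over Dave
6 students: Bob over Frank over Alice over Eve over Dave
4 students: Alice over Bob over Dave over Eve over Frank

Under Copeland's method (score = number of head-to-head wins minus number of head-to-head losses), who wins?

Bob

Pairwise results:
  Alice vs Dave: Alice wins 17–0.
  Alice vs Bob: Bob wins 13–4.
  Alice vs Eve: Alice wins 10–7.
  Alice vs Frank: Frank wins 13–4.
  Dave vs Bob: Bob wins 17–0.
  Dave vs Eve: Eve wins 13–4.
  Dave vs Frank: Frank wins 13–4.
  Bob vs Eve: Bob wins 10–7.
  Bob vs Frank: Bob wins 10–7.
  Eve vs Frank: Eve wins 11–6.
Copeland scores (wins − losses):
  Alice: 2 − 2 = 0
  Dave: 0 − 4 = -4
  Bob: 4 − 0 = 4
  Eve: 2 − 2 = 0
  Frank: 2 − 2 = 0
Bob has the best Copeland score.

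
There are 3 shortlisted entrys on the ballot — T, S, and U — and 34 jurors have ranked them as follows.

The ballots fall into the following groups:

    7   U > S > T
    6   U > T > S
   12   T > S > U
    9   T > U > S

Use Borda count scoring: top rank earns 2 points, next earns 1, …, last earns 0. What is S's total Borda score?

19

Borda scores:
  T: 7·0 + 6·1 + 12·2 + 9·2 = 48
  S: 7·1 + 6·0 + 12·1 + 9·0 = 19
  U: 7·2 + 6·2 + 12·0 + 9·1 = 35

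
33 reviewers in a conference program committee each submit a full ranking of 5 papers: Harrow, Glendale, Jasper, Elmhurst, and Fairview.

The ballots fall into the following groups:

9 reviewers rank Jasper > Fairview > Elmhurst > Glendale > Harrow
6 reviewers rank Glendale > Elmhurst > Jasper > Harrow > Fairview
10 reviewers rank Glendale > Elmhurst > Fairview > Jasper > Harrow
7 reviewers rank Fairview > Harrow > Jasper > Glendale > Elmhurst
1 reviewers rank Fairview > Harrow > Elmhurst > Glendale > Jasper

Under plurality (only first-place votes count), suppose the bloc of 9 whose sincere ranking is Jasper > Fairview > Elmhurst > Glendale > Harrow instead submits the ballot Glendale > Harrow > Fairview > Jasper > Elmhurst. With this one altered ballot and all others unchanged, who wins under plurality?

First-place totals with the altered ballot: Harrow 0, Glendale 25, Jasper 0, Elmhurst 0, Fairview 8.
The winner is unchanged: still Glendale.

Glendale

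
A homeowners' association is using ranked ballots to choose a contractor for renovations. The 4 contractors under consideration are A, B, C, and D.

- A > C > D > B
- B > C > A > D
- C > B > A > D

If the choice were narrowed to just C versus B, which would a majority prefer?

C

Ballots ranking C above B: 2.
Ballots ranking B above C: 1.
C wins the head-to-head, 2–1.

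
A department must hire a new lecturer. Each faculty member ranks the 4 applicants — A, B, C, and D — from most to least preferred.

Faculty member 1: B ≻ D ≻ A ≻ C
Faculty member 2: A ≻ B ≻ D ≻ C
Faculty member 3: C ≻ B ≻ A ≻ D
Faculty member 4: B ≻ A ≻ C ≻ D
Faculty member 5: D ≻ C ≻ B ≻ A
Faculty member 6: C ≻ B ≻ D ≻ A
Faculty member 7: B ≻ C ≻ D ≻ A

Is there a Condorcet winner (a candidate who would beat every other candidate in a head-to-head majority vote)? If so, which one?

Head-to-head results (7 voters total):
A vs B: B wins 6–1.
A vs C: C wins 4–3.
A vs D: D wins 4–3.
B vs C: B wins 4–3.
B vs D: B wins 6–1.
C vs D: C wins 4–3.
B beats each rival — A (6–1), C (4–3), D (6–1) — so B is the Condorcet winner.

B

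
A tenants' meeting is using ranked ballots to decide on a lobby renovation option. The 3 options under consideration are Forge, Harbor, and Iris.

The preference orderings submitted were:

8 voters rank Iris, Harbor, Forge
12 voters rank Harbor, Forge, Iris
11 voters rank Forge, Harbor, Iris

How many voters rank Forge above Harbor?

11

Ballots ranking Forge above Harbor: 11.
Ballots ranking Harbor above Forge: 8+12 = 20.
So 11 of 31 voters prefer Forge to Harbor.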